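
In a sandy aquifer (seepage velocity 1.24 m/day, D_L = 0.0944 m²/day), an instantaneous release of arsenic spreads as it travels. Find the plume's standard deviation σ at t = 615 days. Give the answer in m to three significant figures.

10.8 m

Dispersive spreading gives a Gaussian with σ² = 2Dt; advection only shifts the center.
σ = √(2 × 0.0944 × 615) = 10.8 m.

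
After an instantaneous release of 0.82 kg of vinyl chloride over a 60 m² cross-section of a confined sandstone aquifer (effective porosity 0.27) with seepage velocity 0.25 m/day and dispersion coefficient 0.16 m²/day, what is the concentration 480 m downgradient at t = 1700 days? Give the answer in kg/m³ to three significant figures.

5.37e-05 kg/m³

For an instantaneous plane source, C(x,t) = M/(n_e·A·√(4πDt)) · exp(−(x−vt)²/(4Dt)), with n_e·A the pore (flow) area.
Plume center vt = 0.25 × 1700 = 425 m, so the well at 480 m is 55 m downgradient of the peak.
√(4πDt) = 58.46 m, giving peak height M/(n_e·A·√(4πDt)) = 0.82/(0.27 × 60 × 58.46) = 0.0008658 kg/m³.
(x−vt)²/(4Dt) = (55)²/(4 × 0.16 × 1700) = 2.780; exp(−2.780) = 0.06204.
C = 0.0008658 × 0.06204 = 5.37e-05 kg/m³.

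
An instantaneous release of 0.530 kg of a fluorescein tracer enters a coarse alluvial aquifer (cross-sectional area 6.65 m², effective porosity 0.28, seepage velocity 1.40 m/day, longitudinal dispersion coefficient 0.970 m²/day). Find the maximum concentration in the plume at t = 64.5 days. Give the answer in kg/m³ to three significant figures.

0.0102 kg/m³

The peak of an instantaneous 1D plume sits at x = vt; there the Gaussian factor is 1 and C_max = M/(n_e·A·√(4πDt)), where n_e·A is the pore area the mass is dissolved in.
√(4πDt) = √(4π × 0.970 × 64.5) = 28.04 m, so C_max = 0.530/(0.28 × 6.65 × 28.04) = 0.0102 kg/m³.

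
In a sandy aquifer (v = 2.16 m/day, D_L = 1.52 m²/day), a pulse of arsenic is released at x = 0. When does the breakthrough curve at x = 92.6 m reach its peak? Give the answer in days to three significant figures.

42.5 days

For the 1D instantaneous-source solution, setting ∂C/∂t = 0 at fixed x gives v²t² + 2Dt − x² = 0, so t = (√(D² + v²x²) − D)/v².
√(D² + v²x²) = √(1.52² + 2.16² × 92.6²) = 200.0; v² = 4.6656.
t = (200.0 − 1.52)/4.6656 = 42.5 days (vs. the pure-advection estimate x/v = 42.9 d).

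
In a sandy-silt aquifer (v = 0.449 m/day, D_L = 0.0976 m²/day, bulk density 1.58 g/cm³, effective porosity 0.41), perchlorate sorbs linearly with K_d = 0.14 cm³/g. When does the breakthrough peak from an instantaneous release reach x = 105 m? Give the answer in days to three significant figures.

359 days

Retardation factor R = 1 + ρ_b·K_d/n = 1 + 1.58 × 0.14/0.41 = 1.540.
Sorption retards both mechanisms: v_R = v/R = 0.2916 m/day, D_R = D/R = 0.06338 m²/day.
Peak time from v_R²t² + 2D_R t − x² = 0: t = (√(D_R² + v_R²x²) − D_R)/v_R².
√(D_R² + v_R²x²) = √(0.06338² + 0.2916² × 105²) = 30.62; v_R² = 0.08503.
t = (30.62 − 0.06338)/0.08503 = 359 days.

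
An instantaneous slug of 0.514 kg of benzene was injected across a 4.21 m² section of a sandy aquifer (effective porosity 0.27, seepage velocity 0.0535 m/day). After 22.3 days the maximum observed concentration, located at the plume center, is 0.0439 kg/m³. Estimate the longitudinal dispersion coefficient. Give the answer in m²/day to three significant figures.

At the plume center C_max = M/(n_e·A·√(4πDt)), so D = M²/(4πt·(n_e·A·C_max)²).
n_e·A·C_max = 0.27 × 4.21 × 0.0439 = 0.04990 kg/m.
D = 0.514²/(4π × 22.3 × 0.04990²) = 0.379 m²/day.

0.379 m²/day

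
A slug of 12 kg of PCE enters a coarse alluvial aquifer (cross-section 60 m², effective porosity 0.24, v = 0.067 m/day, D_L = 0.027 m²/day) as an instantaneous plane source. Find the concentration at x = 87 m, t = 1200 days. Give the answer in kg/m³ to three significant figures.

0.0295 kg/m³

For an instantaneous plane source, C(x,t) = M/(n_e·A·√(4πDt)) · exp(−(x−vt)²/(4Dt)), with n_e·A the pore (flow) area.
Plume center vt = 0.067 × 1200 = 80.4 m, so the well at 87 m is 6.6 m downgradient of the peak.
√(4πDt) = 20.18 m, giving peak height M/(n_e·A·√(4πDt)) = 12/(0.24 × 60 × 20.18) = 0.04130 kg/m³.
(x−vt)²/(4Dt) = (6.6)²/(4 × 0.027 × 1200) = 0.3361; exp(−0.3361) = 0.7146.
C = 0.04130 × 0.7146 = 0.0295 kg/m³.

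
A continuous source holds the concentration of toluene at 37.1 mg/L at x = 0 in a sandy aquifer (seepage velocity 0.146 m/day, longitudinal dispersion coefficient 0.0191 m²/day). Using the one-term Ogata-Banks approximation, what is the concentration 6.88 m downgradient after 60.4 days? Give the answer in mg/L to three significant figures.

For a continuous step input, C/C₀ ≈ ½·erfc((x−vt)/(2√(Dt))).
vt = 0.146 × 60.4 = 8.8184 m and 2√(Dt) = 2√(0.0191 × 60.4) = 2.148 m.
Argument (x−vt)/(2√(Dt)) = (6.88 − 8.8184)/2.148 = -0.9024; ½·erfc(-0.9024) = 0.8991.
C = 37.1 × 0.8991 = 33.4 mg/L.

33.4 mg/L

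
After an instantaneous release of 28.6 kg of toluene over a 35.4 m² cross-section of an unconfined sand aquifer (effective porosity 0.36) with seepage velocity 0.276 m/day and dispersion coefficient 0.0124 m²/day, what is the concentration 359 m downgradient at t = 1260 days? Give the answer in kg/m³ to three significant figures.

For an instantaneous plane source, C(x,t) = M/(n_e·A·√(4πDt)) · exp(−(x−vt)²/(4Dt)), with n_e·A the pore (flow) area.
Plume center vt = 0.276 × 1260 = 347.76 m, so the well at 359 m is 11.24 m downgradient of the peak.
√(4πDt) = 14.01 m, giving peak height M/(n_e·A·√(4πDt)) = 28.6/(0.36 × 35.4 × 14.01) = 0.1602 kg/m³.
(x−vt)²/(4Dt) = (11.24)²/(4 × 0.0124 × 1260) = 2.022; exp(−2.022) = 0.1324.
C = 0.1602 × 0.1324 = 0.0212 kg/m³.

0.0212 kg/m³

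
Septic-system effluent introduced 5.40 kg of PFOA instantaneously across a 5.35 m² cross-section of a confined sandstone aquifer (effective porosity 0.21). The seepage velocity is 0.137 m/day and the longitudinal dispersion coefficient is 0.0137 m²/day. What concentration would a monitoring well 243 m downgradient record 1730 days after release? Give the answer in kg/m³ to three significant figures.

For an instantaneous plane source, C(x,t) = M/(n_e·A·√(4πDt)) · exp(−(x−vt)²/(4Dt)), with n_e·A the pore (flow) area.
Plume center vt = 0.137 × 1730 = 237.01 m, so the well at 243 m is 5.99 m downgradient of the peak.
√(4πDt) = 17.26 m, giving peak height M/(n_e·A·√(4πDt)) = 5.40/(0.21 × 5.35 × 17.26) = 0.2785 kg/m³.
(x−vt)²/(4Dt) = (5.99)²/(4 × 0.0137 × 1730) = 0.3785; exp(−0.3785) = 0.6849.
C = 0.2785 × 0.6849 = 0.191 kg/m³.

0.191 kg/m³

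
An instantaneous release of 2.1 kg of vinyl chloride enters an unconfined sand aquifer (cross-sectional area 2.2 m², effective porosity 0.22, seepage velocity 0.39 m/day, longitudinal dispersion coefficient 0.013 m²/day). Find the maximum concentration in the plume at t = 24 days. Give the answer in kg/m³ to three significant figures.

2.19 kg/m³

The peak of an instantaneous 1D plume sits at x = vt; there the Gaussian factor is 1 and C_max = M/(n_e·A·√(4πDt)), where n_e·A is the pore area the mass is dissolved in.
√(4πDt) = √(4π × 0.013 × 24) = 1.980 m, so C_max = 2.1/(0.22 × 2.2 × 1.980) = 2.19 kg/m³.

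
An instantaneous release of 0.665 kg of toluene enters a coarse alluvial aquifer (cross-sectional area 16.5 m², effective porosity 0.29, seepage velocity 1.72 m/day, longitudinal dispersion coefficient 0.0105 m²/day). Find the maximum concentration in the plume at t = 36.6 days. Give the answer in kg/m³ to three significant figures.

The peak of an instantaneous 1D plume sits at x = vt; there the Gaussian factor is 1 and C_max = M/(n_e·A·√(4πDt)), where n_e·A is the pore area the mass is dissolved in.
√(4πDt) = √(4π × 0.0105 × 36.6) = 2.198 m, so C_max = 0.665/(0.29 × 16.5 × 2.198) = 0.0632 kg/m³.

0.0632 kg/m³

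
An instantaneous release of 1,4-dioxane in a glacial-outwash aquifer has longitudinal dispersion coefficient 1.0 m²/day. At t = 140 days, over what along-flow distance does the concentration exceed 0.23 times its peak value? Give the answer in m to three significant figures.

57.4 m

The plume is Gaussian with σ = √(2Dt) = √(2 × 1.0 × 140) = 16.73 m.
C/C_peak = exp(−Δx²/(2σ²)) = 0.23 ⇒ Δx = σ·√(−2 ln 0.23) = 16.73 × 1.714 = 28.68 m.
Width = 2Δx = 57.4 m.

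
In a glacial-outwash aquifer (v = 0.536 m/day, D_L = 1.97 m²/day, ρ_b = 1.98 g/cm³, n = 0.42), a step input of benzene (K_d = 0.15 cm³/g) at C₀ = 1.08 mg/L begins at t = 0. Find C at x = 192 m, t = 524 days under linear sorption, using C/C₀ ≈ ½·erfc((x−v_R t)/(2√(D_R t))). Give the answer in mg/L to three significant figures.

Retardation factor R = 1 + ρ_b·K_d/n = 1 + 1.98 × 0.15/0.42 = 1.707.
Sorption retards both mechanisms: v_R = v/R = 0.3140 m/day, D_R = D/R = 1.154 m²/day.
v_R·t = 0.3140 × 524 = 164.536 m; 2√(D_R t) = 49.18 m; argument = (192 − 164.536)/49.18 = 0.5584.
C = C₀ × ½·erfc(0.5584) = 1.08 × 0.2149 = 0.232 mg/L.

0.232 mg/L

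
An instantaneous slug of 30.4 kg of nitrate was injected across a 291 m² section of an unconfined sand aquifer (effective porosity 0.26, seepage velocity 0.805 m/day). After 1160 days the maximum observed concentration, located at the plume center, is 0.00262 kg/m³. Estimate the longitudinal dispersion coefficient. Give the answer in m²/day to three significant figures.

At the plume center C_max = M/(n_e·A·√(4πDt)), so D = M²/(4πt·(n_e·A·C_max)²).
n_e·A·C_max = 0.26 × 291 × 0.00262 = 0.1982 kg/m.
D = 30.4²/(4π × 1160 × 0.1982²) = 1.61 m²/day.

1.61 m²/day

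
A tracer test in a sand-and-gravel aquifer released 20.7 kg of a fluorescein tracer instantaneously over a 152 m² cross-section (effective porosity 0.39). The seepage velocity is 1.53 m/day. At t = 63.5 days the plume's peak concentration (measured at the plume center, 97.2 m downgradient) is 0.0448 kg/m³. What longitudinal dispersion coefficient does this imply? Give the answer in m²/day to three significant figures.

0.0761 m²/day

At the plume center C_max = M/(n_e·A·√(4πDt)), so D = M²/(4πt·(n_e·A·C_max)²).
n_e·A·C_max = 0.39 × 152 × 0.0448 = 2.656 kg/m.
D = 20.7²/(4π × 63.5 × 2.656²) = 0.0761 m²/day.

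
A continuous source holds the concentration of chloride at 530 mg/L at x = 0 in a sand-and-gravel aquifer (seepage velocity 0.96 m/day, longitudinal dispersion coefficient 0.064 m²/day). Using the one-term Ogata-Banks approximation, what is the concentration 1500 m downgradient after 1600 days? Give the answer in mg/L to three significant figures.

For a continuous step input, C/C₀ ≈ ½·erfc((x−vt)/(2√(Dt))).
vt = 0.96 × 1600 = 1536 m and 2√(Dt) = 2√(0.064 × 1600) = 20.24 m.
Argument (x−vt)/(2√(Dt)) = (1500 − 1536)/20.24 = -1.779; ½·erfc(-1.779) = 0.9941.
C = 530 × 0.9941 = 527 mg/L.

527 mg/L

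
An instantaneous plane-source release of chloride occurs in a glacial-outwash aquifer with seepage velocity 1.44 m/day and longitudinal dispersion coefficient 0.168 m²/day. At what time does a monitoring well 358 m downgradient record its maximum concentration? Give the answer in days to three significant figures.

249 days

For the 1D instantaneous-source solution, setting ∂C/∂t = 0 at fixed x gives v²t² + 2Dt − x² = 0, so t = (√(D² + v²x²) − D)/v².
√(D² + v²x²) = √(0.168² + 1.44² × 358²) = 515.5; v² = 2.0736.
t = (515.5 − 0.168)/2.0736 = 249 days (vs. the pure-advection estimate x/v = 249 d).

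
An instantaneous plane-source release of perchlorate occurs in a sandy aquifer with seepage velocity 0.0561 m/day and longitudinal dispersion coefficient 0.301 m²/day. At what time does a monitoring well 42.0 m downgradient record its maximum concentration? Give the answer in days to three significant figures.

For the 1D instantaneous-source solution, setting ∂C/∂t = 0 at fixed x gives v²t² + 2Dt − x² = 0, so t = (√(D² + v²x²) − D)/v².
√(D² + v²x²) = √(0.301² + 0.0561² × 42.0²) = 2.375; v² = 0.00314721.
t = (2.375 − 0.301)/0.00314721 = 659 days (vs. the pure-advection estimate x/v = 749 d).

659 days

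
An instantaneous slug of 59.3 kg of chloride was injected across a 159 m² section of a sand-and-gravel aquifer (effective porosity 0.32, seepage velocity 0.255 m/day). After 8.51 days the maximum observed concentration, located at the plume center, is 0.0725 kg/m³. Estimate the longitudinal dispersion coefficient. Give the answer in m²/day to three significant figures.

2.42 m²/day

At the plume center C_max = M/(n_e·A·√(4πDt)), so D = M²/(4πt·(n_e·A·C_max)²).
n_e·A·C_max = 0.32 × 159 × 0.0725 = 3.689 kg/m.
D = 59.3²/(4π × 8.51 × 3.689²) = 2.42 m²/day.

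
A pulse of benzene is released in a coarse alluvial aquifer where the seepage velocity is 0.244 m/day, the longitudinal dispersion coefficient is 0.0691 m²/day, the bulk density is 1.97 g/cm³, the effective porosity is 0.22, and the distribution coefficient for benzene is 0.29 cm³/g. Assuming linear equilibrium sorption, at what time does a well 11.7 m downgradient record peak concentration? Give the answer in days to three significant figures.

168 days

Retardation factor R = 1 + ρ_b·K_d/n = 1 + 1.97 × 0.29/0.22 = 3.597.
Sorption retards both mechanisms: v_R = v/R = 0.06783 m/day, D_R = D/R = 0.01921 m²/day.
Peak time from v_R²t² + 2D_R t − x² = 0: t = (√(D_R² + v_R²x²) − D_R)/v_R².
√(D_R² + v_R²x²) = √(0.01921² + 0.06783² × 11.7²) = 0.7938; v_R² = 0.004601.
t = (0.7938 − 0.01921)/0.004601 = 168 days.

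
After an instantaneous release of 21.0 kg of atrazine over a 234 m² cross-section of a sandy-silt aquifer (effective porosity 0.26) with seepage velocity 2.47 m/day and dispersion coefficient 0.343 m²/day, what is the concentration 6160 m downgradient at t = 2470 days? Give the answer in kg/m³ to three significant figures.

For an instantaneous plane source, C(x,t) = M/(n_e·A·√(4πDt)) · exp(−(x−vt)²/(4Dt)), with n_e·A the pore (flow) area.
Plume center vt = 2.47 × 2470 = 6100.9 m, so the well at 6160 m is 59.1 m downgradient of the peak.
√(4πDt) = 103.2 m, giving peak height M/(n_e·A·√(4πDt)) = 21.0/(0.26 × 234 × 103.2) = 0.003345 kg/m³.
(x−vt)²/(4Dt) = (59.1)²/(4 × 0.343 × 2470) = 1.031; exp(−1.031) = 0.3567.
C = 0.003345 × 0.3567 = 0.00119 kg/m³.

0.00119 kg/m³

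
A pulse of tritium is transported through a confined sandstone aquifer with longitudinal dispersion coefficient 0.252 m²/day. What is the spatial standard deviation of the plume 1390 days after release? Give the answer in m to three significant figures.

26.5 m

Dispersive spreading gives a Gaussian with σ² = 2Dt; advection only shifts the center.
σ = √(2 × 0.252 × 1390) = 26.5 m.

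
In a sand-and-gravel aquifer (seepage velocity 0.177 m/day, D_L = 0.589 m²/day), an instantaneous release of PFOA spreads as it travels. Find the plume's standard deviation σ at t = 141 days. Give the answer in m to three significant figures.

Dispersive spreading gives a Gaussian with σ² = 2Dt; advection only shifts the center.
σ = √(2 × 0.589 × 141) = 12.9 m.

12.9 m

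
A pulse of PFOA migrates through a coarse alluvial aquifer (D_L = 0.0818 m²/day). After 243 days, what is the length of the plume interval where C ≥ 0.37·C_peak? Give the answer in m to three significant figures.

17.8 m

The plume is Gaussian with σ = √(2Dt) = √(2 × 0.0818 × 243) = 6.305 m.
C/C_peak = exp(−Δx²/(2σ²)) = 0.37 ⇒ Δx = σ·√(−2 ln 0.37) = 6.305 × 1.410 = 8.890 m.
Width = 2Δx = 17.8 m.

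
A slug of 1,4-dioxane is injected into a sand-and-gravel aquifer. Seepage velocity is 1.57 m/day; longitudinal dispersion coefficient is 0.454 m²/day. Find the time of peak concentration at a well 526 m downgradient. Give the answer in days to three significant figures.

335 days

For the 1D instantaneous-source solution, setting ∂C/∂t = 0 at fixed x gives v²t² + 2Dt − x² = 0, so t = (√(D² + v²x²) − D)/v².
√(D² + v²x²) = √(0.454² + 1.57² × 526²) = 825.8; v² = 2.4649.
t = (825.8 − 0.454)/2.4649 = 335 days (vs. the pure-advection estimate x/v = 335 d).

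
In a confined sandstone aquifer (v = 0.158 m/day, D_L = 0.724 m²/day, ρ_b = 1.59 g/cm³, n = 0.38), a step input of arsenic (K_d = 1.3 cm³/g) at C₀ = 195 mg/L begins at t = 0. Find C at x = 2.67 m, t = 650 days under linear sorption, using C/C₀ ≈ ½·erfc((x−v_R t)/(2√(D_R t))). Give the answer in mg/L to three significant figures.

Retardation factor R = 1 + ρ_b·K_d/n = 1 + 1.59 × 1.3/0.38 = 6.439.
Sorption retards both mechanisms: v_R = v/R = 0.02454 m/day, D_R = D/R = 0.1124 m²/day.
v_R·t = 0.02454 × 650 = 15.951 m; 2√(D_R t) = 17.10 m; argument = (2.67 − 15.951)/17.10 = -0.7767.
C = C₀ × ½·erfc(-0.7767) = 195 × 0.8640 = 168 mg/L.

168 mg/L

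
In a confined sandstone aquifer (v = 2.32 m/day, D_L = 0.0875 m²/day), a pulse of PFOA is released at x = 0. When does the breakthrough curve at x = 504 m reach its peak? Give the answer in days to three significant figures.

For the 1D instantaneous-source solution, setting ∂C/∂t = 0 at fixed x gives v²t² + 2Dt − x² = 0, so t = (√(D² + v²x²) − D)/v².
√(D² + v²x²) = √(0.0875² + 2.32² × 504²) = 1169; v² = 5.3824.
t = (1169 − 0.0875)/5.3824 = 217 days (vs. the pure-advection estimate x/v = 217 d).

217 days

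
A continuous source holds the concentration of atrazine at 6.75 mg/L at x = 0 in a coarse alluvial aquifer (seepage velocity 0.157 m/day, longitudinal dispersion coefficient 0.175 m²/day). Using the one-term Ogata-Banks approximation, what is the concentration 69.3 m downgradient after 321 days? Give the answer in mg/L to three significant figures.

For a continuous step input, C/C₀ ≈ ½·erfc((x−vt)/(2√(Dt))).
vt = 0.157 × 321 = 50.397 m and 2√(Dt) = 2√(0.175 × 321) = 14.99 m.
Argument (x−vt)/(2√(Dt)) = (69.3 − 50.397)/14.99 = 1.261; ½·erfc(1.261) = 0.03727.
C = 6.75 × 0.03727 = 0.252 mg/L.

0.252 mg/L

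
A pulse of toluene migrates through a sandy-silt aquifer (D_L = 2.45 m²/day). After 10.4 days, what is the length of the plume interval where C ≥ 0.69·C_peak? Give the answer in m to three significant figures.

The plume is Gaussian with σ = √(2Dt) = √(2 × 2.45 × 10.4) = 7.139 m.
C/C_peak = exp(−Δx²/(2σ²)) = 0.69 ⇒ Δx = σ·√(−2 ln 0.69) = 7.139 × 0.8615 = 6.150 m.
Width = 2Δx = 12.3 m.

12.3 m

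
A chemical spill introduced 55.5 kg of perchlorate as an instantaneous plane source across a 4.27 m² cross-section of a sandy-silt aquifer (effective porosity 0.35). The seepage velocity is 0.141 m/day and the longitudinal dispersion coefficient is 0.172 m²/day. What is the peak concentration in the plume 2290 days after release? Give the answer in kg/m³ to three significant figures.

The peak of an instantaneous 1D plume sits at x = vt; there the Gaussian factor is 1 and C_max = M/(n_e·A·√(4πDt)), where n_e·A is the pore area the mass is dissolved in.
√(4πDt) = √(4π × 0.172 × 2290) = 70.35 m, so C_max = 55.5/(0.35 × 4.27 × 70.35) = 0.528 kg/m³.

0.528 kg/m³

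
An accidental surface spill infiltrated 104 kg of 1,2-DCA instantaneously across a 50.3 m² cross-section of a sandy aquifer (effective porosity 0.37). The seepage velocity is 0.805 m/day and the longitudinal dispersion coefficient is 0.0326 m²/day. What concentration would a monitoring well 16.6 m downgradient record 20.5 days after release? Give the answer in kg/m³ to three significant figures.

1.92 kg/m³

For an instantaneous plane source, C(x,t) = M/(n_e·A·√(4πDt)) · exp(−(x−vt)²/(4Dt)), with n_e·A the pore (flow) area.
Plume center vt = 0.805 × 20.5 = 16.5025 m, so the well at 16.6 m is 0.0975 m downgradient of the peak.
√(4πDt) = 2.898 m, giving peak height M/(n_e·A·√(4πDt)) = 104/(0.37 × 50.3 × 2.898) = 1.928 kg/m³.
(x−vt)²/(4Dt) = (0.0975)²/(4 × 0.0326 × 20.5) = 0.003556; exp(−0.003556) = 0.9965.
C = 1.928 × 0.9965 = 1.92 kg/m³.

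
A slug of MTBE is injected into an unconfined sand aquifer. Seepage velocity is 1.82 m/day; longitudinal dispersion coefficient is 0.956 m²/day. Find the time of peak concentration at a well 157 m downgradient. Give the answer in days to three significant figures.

86.0 days

For the 1D instantaneous-source solution, setting ∂C/∂t = 0 at fixed x gives v²t² + 2Dt − x² = 0, so t = (√(D² + v²x²) − D)/v².
√(D² + v²x²) = √(0.956² + 1.82² × 157²) = 285.7; v² = 3.3124.
t = (285.7 − 0.956)/3.3124 = 86.0 days (vs. the pure-advection estimate x/v = 86.3 d).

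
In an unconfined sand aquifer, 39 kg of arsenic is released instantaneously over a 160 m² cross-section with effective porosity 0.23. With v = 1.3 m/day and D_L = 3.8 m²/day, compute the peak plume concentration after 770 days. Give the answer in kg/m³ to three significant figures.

The peak of an instantaneous 1D plume sits at x = vt; there the Gaussian factor is 1 and C_max = M/(n_e·A·√(4πDt)), where n_e·A is the pore area the mass is dissolved in.
√(4πDt) = √(4π × 3.8 × 770) = 191.8 m, so C_max = 39/(0.23 × 160 × 191.8) = 0.00553 kg/m³.

0.00553 kg/m³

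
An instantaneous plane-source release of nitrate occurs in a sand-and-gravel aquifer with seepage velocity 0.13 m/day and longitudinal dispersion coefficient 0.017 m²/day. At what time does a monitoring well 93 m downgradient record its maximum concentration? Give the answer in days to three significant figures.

714 days

For the 1D instantaneous-source solution, setting ∂C/∂t = 0 at fixed x gives v²t² + 2Dt − x² = 0, so t = (√(D² + v²x²) − D)/v².
√(D² + v²x²) = √(0.017² + 0.13² × 93²) = 12.09; v² = 0.0169.
t = (12.09 − 0.017)/0.0169 = 714 days (vs. the pure-advection estimate x/v = 715 d).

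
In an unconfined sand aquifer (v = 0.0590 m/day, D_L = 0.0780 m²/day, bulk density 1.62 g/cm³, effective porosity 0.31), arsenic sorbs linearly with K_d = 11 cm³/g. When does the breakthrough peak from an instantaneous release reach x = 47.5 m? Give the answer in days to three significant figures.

Retardation factor R = 1 + ρ_b·K_d/n = 1 + 1.62 × 11/0.31 = 58.48.
Sorption retards both mechanisms: v_R = v/R = 0.001009 m/day, D_R = D/R = 0.001334 m²/day.
Peak time from v_R²t² + 2D_R t − x² = 0: t = (√(D_R² + v_R²x²) − D_R)/v_R².
√(D_R² + v_R²x²) = √(0.001334² + 0.001009² × 47.5²) = 0.04795; v_R² = 1.018e-06.
t = (0.04795 − 0.001334)/1.018e-06 = 45800 days.

45800 days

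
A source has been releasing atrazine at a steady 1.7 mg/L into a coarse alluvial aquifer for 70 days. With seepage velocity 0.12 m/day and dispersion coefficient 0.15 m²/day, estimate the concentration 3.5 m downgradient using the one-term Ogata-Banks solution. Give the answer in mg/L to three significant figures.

1.46 mg/L

For a continuous step input, C/C₀ ≈ ½·erfc((x−vt)/(2√(Dt))).
vt = 0.12 × 70 = 8.4 m and 2√(Dt) = 2√(0.15 × 70) = 6.481 m.
Argument (x−vt)/(2√(Dt)) = (3.5 − 8.4)/6.481 = -0.7561; ½·erfc(-0.7561) = 0.8575.
C = 1.7 × 0.8575 = 1.46 mg/L.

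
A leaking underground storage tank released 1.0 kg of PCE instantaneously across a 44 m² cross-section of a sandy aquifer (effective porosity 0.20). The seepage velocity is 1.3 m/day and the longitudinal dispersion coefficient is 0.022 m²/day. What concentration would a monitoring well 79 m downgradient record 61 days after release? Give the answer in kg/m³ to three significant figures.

For an instantaneous plane source, C(x,t) = M/(n_e·A·√(4πDt)) · exp(−(x−vt)²/(4Dt)), with n_e·A the pore (flow) area.
Plume center vt = 1.3 × 61 = 79.3 m, so the well at 79 m is 0.3 m upgradient of the peak.
√(4πDt) = 4.107 m, giving peak height M/(n_e·A·√(4πDt)) = 1.0/(0.20 × 44 × 4.107) = 0.02767 kg/m³.
(x−vt)²/(4Dt) = (-0.3)²/(4 × 0.022 × 61) = 0.01677; exp(−0.01677) = 0.9834.
C = 0.02767 × 0.9834 = 0.0272 kg/m³.

0.0272 kg/m³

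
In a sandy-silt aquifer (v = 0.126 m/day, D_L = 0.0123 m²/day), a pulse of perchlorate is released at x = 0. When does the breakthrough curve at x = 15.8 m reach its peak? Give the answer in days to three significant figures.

For the 1D instantaneous-source solution, setting ∂C/∂t = 0 at fixed x gives v²t² + 2Dt − x² = 0, so t = (√(D² + v²x²) − D)/v².
√(D² + v²x²) = √(0.0123² + 0.126² × 15.8²) = 1.991; v² = 0.015876.
t = (1.991 − 0.0123)/0.015876 = 125 days (vs. the pure-advection estimate x/v = 125 d).

125 days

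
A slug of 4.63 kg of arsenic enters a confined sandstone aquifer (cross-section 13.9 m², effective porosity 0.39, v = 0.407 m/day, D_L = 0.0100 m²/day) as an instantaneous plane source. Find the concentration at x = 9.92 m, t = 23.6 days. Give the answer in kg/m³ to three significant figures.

0.447 kg/m³

For an instantaneous plane source, C(x,t) = M/(n_e·A·√(4πDt)) · exp(−(x−vt)²/(4Dt)), with n_e·A the pore (flow) area.
Plume center vt = 0.407 × 23.6 = 9.6052 m, so the well at 9.92 m is 0.3148 m downgradient of the peak.
√(4πDt) = 1.722 m, giving peak height M/(n_e·A·√(4πDt)) = 4.63/(0.39 × 13.9 × 1.722) = 0.4960 kg/m³.
(x−vt)²/(4Dt) = (0.3148)²/(4 × 0.0100 × 23.6) = 0.1050; exp(−0.1050) = 0.9003.
C = 0.4960 × 0.9003 = 0.447 kg/m³.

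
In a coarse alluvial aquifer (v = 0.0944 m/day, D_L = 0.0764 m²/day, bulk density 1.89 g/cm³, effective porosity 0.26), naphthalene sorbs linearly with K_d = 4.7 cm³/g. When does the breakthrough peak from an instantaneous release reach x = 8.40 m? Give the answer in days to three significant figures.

2840 days

Retardation factor R = 1 + ρ_b·K_d/n = 1 + 1.89 × 4.7/0.26 = 35.17.
Sorption retards both mechanisms: v_R = v/R = 0.002684 m/day, D_R = D/R = 0.002172 m²/day.
Peak time from v_R²t² + 2D_R t − x² = 0: t = (√(D_R² + v_R²x²) − D_R)/v_R².
√(D_R² + v_R²x²) = √(0.002172² + 0.002684² × 8.40²) = 0.02265; v_R² = 7.204e-06.
t = (0.02265 − 0.002172)/7.204e-06 = 2840 days.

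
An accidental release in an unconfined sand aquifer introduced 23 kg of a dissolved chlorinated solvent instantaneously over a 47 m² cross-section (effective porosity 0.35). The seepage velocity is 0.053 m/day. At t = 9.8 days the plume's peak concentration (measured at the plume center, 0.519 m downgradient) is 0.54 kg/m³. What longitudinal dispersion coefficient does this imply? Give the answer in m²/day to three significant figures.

0.0544 m²/day

At the plume center C_max = M/(n_e·A·√(4πDt)), so D = M²/(4πt·(n_e·A·C_max)²).
n_e·A·C_max = 0.35 × 47 × 0.54 = 8.883 kg/m.
D = 23²/(4π × 9.8 × 8.883²) = 0.0544 m²/day.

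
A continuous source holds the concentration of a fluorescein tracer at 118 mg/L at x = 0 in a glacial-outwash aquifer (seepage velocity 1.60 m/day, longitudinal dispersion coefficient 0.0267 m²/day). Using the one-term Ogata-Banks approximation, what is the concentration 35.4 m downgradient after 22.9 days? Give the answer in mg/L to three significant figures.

103 mg/L

For a continuous step input, C/C₀ ≈ ½·erfc((x−vt)/(2√(Dt))).
vt = 1.60 × 22.9 = 36.64 m and 2√(Dt) = 2√(0.0267 × 22.9) = 1.564 m.
Argument (x−vt)/(2√(Dt)) = (35.4 − 36.64)/1.564 = -0.7928; ½·erfc(-0.7928) = 0.8689.
C = 118 × 0.8689 = 103 mg/L.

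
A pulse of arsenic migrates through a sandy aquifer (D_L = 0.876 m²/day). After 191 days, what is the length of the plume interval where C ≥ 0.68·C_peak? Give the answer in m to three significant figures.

The plume is Gaussian with σ = √(2Dt) = √(2 × 0.876 × 191) = 18.29 m.
C/C_peak = exp(−Δx²/(2σ²)) = 0.68 ⇒ Δx = σ·√(−2 ln 0.68) = 18.29 × 0.8783 = 16.06 m.
Width = 2Δx = 32.1 m.

32.1 m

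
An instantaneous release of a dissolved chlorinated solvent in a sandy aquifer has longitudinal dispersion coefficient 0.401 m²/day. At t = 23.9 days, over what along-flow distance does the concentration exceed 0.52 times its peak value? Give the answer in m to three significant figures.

10.0 m

The plume is Gaussian with σ = √(2Dt) = √(2 × 0.401 × 23.9) = 4.378 m.
C/C_peak = exp(−Δx²/(2σ²)) = 0.52 ⇒ Δx = σ·√(−2 ln 0.52) = 4.378 × 1.144 = 5.008 m.
Width = 2Δx = 10.0 m.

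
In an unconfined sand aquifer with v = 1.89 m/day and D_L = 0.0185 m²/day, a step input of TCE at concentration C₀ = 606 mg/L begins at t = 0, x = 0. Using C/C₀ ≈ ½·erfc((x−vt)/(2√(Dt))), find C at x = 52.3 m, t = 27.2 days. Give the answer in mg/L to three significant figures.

113 mg/L

For a continuous step input, C/C₀ ≈ ½·erfc((x−vt)/(2√(Dt))).
vt = 1.89 × 27.2 = 51.408 m and 2√(Dt) = 2√(0.0185 × 27.2) = 1.419 m.
Argument (x−vt)/(2√(Dt)) = (52.3 − 51.408)/1.419 = 0.6286; ½·erfc(0.6286) = 0.1870.
C = 606 × 0.1870 = 113 mg/L.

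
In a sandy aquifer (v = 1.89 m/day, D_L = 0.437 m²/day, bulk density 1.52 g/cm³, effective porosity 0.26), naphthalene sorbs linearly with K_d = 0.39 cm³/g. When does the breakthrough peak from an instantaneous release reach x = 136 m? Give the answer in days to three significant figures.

Retardation factor R = 1 + ρ_b·K_d/n = 1 + 1.52 × 0.39/0.26 = 3.280.
Sorption retards both mechanisms: v_R = v/R = 0.5762 m/day, D_R = D/R = 0.1332 m²/day.
Peak time from v_R²t² + 2D_R t − x² = 0: t = (√(D_R² + v_R²x²) − D_R)/v_R².
√(D_R² + v_R²x²) = √(0.1332² + 0.5762² × 136²) = 78.36; v_R² = 0.3320.
t = (78.36 − 0.1332)/0.3320 = 236 days.

236 days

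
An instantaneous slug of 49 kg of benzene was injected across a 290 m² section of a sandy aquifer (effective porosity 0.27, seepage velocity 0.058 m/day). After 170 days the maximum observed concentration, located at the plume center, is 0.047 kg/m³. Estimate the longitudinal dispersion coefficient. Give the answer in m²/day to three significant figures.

At the plume center C_max = M/(n_e·A·√(4πDt)), so D = M²/(4πt·(n_e·A·C_max)²).
n_e·A·C_max = 0.27 × 290 × 0.047 = 3.680 kg/m.
D = 49²/(4π × 170 × 3.680²) = 0.0830 m²/day.

0.0830 m²/day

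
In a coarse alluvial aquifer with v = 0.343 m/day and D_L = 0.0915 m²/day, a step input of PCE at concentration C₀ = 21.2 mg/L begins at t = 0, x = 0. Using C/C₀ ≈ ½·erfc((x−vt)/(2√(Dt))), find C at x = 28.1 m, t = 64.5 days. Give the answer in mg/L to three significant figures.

0.869 mg/L

For a continuous step input, C/C₀ ≈ ½·erfc((x−vt)/(2√(Dt))).
vt = 0.343 × 64.5 = 22.1235 m and 2√(Dt) = 2√(0.0915 × 64.5) = 4.859 m.
Argument (x−vt)/(2√(Dt)) = (28.1 − 22.1235)/4.859 = 1.230; ½·erfc(1.230) = 0.04097.
C = 21.2 × 0.04097 = 0.869 mg/L.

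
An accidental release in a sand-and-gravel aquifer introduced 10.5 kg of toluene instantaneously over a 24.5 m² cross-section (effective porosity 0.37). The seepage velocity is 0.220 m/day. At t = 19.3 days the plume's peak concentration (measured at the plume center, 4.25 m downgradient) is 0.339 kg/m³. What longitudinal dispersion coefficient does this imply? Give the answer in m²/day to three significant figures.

0.0481 m²/day

At the plume center C_max = M/(n_e·A·√(4πDt)), so D = M²/(4πt·(n_e·A·C_max)²).
n_e·A·C_max = 0.37 × 24.5 × 0.339 = 3.073 kg/m.
D = 10.5²/(4π × 19.3 × 3.073²) = 0.0481 m²/day.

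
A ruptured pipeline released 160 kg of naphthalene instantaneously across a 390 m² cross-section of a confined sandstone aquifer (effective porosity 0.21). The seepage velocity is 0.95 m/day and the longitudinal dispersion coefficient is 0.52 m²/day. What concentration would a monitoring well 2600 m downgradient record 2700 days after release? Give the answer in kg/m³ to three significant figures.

0.0118 kg/m³

For an instantaneous plane source, C(x,t) = M/(n_e·A·√(4πDt)) · exp(−(x−vt)²/(4Dt)), with n_e·A the pore (flow) area.
Plume center vt = 0.95 × 2700 = 2565 m, so the well at 2600 m is 35 m downgradient of the peak.
√(4πDt) = 132.8 m, giving peak height M/(n_e·A·√(4πDt)) = 160/(0.21 × 390 × 132.8) = 0.01471 kg/m³.
(x−vt)²/(4Dt) = (35)²/(4 × 0.52 × 2700) = 0.2181; exp(−0.2181) = 0.8040.
C = 0.01471 × 0.8040 = 0.0118 kg/m³.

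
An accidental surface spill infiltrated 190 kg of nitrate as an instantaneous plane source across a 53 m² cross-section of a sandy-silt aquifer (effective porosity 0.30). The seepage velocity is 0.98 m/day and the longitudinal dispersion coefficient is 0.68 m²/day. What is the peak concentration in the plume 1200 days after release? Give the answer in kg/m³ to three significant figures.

0.118 kg/m³

The peak of an instantaneous 1D plume sits at x = vt; there the Gaussian factor is 1 and C_max = M/(n_e·A·√(4πDt)), where n_e·A is the pore area the mass is dissolved in.
√(4πDt) = √(4π × 0.68 × 1200) = 101.3 m, so C_max = 190/(0.30 × 53 × 101.3) = 0.118 kg/m³.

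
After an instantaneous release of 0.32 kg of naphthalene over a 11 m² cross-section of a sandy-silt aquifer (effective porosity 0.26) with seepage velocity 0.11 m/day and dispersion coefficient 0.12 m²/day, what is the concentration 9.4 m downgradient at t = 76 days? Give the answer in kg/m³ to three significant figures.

For an instantaneous plane source, C(x,t) = M/(n_e·A·√(4πDt)) · exp(−(x−vt)²/(4Dt)), with n_e·A the pore (flow) area.
Plume center vt = 0.11 × 76 = 8.36 m, so the well at 9.4 m is 1.04 m downgradient of the peak.
√(4πDt) = 10.71 m, giving peak height M/(n_e·A·√(4πDt)) = 0.32/(0.26 × 11 × 10.71) = 0.01045 kg/m³.
(x−vt)²/(4Dt) = (1.04)²/(4 × 0.12 × 76) = 0.02965; exp(−0.02965) = 0.9708.
C = 0.01045 × 0.9708 = 0.0101 kg/m³.

0.0101 kg/m³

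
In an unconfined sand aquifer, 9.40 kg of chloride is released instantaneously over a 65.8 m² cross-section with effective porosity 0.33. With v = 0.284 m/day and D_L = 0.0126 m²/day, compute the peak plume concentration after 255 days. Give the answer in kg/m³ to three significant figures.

The peak of an instantaneous 1D plume sits at x = vt; there the Gaussian factor is 1 and C_max = M/(n_e·A·√(4πDt)), where n_e·A is the pore area the mass is dissolved in.
√(4πDt) = √(4π × 0.0126 × 255) = 6.354 m, so C_max = 9.40/(0.33 × 65.8 × 6.354) = 0.0681 kg/m³.

0.0681 kg/m³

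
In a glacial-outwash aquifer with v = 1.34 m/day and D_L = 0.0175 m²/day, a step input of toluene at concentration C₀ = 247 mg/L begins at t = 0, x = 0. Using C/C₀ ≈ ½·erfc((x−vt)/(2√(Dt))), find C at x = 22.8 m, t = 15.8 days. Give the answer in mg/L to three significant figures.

3.53 mg/L

For a continuous step input, C/C₀ ≈ ½·erfc((x−vt)/(2√(Dt))).
vt = 1.34 × 15.8 = 21.172 m and 2√(Dt) = 2√(0.0175 × 15.8) = 1.052 m.
Argument (x−vt)/(2√(Dt)) = (22.8 − 21.172)/1.052 = 1.548; ½·erfc(1.548) = 0.01429.
C = 247 × 0.01429 = 3.53 mg/L.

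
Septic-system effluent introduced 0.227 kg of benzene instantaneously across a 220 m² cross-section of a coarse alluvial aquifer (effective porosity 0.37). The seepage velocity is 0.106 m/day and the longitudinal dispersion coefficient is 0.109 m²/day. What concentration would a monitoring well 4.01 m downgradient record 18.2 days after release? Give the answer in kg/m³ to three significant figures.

For an instantaneous plane source, C(x,t) = M/(n_e·A·√(4πDt)) · exp(−(x−vt)²/(4Dt)), with n_e·A the pore (flow) area.
Plume center vt = 0.106 × 18.2 = 1.9292 m, so the well at 4.01 m is 2.0808 m downgradient of the peak.
√(4πDt) = 4.993 m, giving peak height M/(n_e·A·√(4πDt)) = 0.227/(0.37 × 220 × 4.993) = 0.0005585 kg/m³.
(x−vt)²/(4Dt) = (2.0808)²/(4 × 0.109 × 18.2) = 0.5456; exp(−0.5456) = 0.5795.
C = 0.0005585 × 0.5795 = 0.000324 kg/m³.

0.000324 kg/m³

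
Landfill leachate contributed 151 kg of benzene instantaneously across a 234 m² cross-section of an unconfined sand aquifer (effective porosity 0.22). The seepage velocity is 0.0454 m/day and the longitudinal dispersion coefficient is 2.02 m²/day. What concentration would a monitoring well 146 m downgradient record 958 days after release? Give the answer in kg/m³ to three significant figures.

0.00484 kg/m³

For an instantaneous plane source, C(x,t) = M/(n_e·A·√(4πDt)) · exp(−(x−vt)²/(4Dt)), with n_e·A the pore (flow) area.
Plume center vt = 0.0454 × 958 = 43.4932 m, so the well at 146 m is 102.5068 m downgradient of the peak.
√(4πDt) = 155.9 m, giving peak height M/(n_e·A·√(4πDt)) = 151/(0.22 × 234 × 155.9) = 0.01881 kg/m³.
(x−vt)²/(4Dt) = (102.5068)²/(4 × 2.02 × 958) = 1.357; exp(−1.357) = 0.2574.
C = 0.01881 × 0.2574 = 0.00484 kg/m³.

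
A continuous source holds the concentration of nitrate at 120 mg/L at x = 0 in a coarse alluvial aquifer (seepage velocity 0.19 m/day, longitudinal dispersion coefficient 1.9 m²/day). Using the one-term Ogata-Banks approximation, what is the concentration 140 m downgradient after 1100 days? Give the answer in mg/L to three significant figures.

103 mg/L

For a continuous step input, C/C₀ ≈ ½·erfc((x−vt)/(2√(Dt))).
vt = 0.19 × 1100 = 209 m and 2√(Dt) = 2√(1.9 × 1100) = 91.43 m.
Argument (x−vt)/(2√(Dt)) = (140 − 209)/91.43 = -0.7547; ½·erfc(-0.7547) = 0.8571.
C = 120 × 0.8571 = 103 mg/L.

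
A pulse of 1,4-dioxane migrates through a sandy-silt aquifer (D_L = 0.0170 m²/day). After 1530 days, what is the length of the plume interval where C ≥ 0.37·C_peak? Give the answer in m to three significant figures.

The plume is Gaussian with σ = √(2Dt) = √(2 × 0.0170 × 1530) = 7.212 m.
C/C_peak = exp(−Δx²/(2σ²)) = 0.37 ⇒ Δx = σ·√(−2 ln 0.37) = 7.212 × 1.410 = 10.17 m.
Width = 2Δx = 20.3 m.

20.3 m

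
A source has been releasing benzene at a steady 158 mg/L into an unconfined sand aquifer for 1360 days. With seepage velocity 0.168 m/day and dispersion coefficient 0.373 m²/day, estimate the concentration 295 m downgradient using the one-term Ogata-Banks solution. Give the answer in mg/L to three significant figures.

For a continuous step input, C/C₀ ≈ ½·erfc((x−vt)/(2√(Dt))).
vt = 0.168 × 1360 = 228.48 m and 2√(Dt) = 2√(0.373 × 1360) = 45.05 m.
Argument (x−vt)/(2√(Dt)) = (295 − 228.48)/45.05 = 1.477; ½·erfc(1.477) = 0.01836.
C = 158 × 0.01836 = 2.90 mg/L.

2.90 mg/L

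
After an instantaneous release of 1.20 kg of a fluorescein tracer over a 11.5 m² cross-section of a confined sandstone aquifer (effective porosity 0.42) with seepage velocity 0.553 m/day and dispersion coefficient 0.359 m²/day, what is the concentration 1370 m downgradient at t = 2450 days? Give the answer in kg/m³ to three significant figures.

0.00221 kg/m³

For an instantaneous plane source, C(x,t) = M/(n_e·A·√(4πDt)) · exp(−(x−vt)²/(4Dt)), with n_e·A the pore (flow) area.
Plume center vt = 0.553 × 2450 = 1354.85 m, so the well at 1370 m is 15.15 m downgradient of the peak.
√(4πDt) = 105.1 m, giving peak height M/(n_e·A·√(4πDt)) = 1.20/(0.42 × 11.5 × 105.1) = 0.002364 kg/m³.
(x−vt)²/(4Dt) = (15.15)²/(4 × 0.359 × 2450) = 0.06524; exp(−0.06524) = 0.9368.
C = 0.002364 × 0.9368 = 0.00221 kg/m³.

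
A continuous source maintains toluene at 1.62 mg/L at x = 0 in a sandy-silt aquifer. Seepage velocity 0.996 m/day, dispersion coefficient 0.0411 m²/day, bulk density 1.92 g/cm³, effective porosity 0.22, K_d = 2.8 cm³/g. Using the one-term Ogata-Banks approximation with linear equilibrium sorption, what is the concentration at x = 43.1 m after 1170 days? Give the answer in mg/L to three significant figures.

Retardation factor R = 1 + ρ_b·K_d/n = 1 + 1.92 × 2.8/0.22 = 25.44.
Sorption retards both mechanisms: v_R = v/R = 0.03915 m/day, D_R = D/R = 0.001616 m²/day.
v_R·t = 0.03915 × 1170 = 45.8055 m; 2√(D_R t) = 2.750 m; argument = (43.1 − 45.8055)/2.750 = -0.9838.
C = C₀ × ½·erfc(-0.9838) = 1.62 × 0.9179 = 1.49 mg/L.

1.49 mg/L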